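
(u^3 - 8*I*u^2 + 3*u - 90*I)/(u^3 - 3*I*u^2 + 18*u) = (u - 5*I)/u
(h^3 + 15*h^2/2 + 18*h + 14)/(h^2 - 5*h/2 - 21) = (h^2 + 4*h + 4)/(h - 6)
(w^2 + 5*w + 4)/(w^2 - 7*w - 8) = (w + 4)/(w - 8)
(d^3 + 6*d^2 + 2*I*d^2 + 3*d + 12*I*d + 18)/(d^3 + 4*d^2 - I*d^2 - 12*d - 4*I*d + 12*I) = (d + 3*I)/(d - 2)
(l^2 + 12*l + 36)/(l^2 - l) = (l^2 + 12*l + 36)/(l*(l - 1))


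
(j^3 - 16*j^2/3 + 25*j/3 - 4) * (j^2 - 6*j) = j^5 - 34*j^4/3 + 121*j^3/3 - 54*j^2 + 24*j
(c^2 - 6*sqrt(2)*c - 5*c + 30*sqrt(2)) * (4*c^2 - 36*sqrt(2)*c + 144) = 4*c^4 - 60*sqrt(2)*c^3 - 20*c^3 + 300*sqrt(2)*c^2 + 576*c^2 - 2880*c - 864*sqrt(2)*c + 4320*sqrt(2)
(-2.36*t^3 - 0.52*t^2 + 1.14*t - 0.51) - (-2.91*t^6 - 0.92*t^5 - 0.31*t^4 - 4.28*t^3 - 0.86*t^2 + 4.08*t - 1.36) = 2.91*t^6 + 0.92*t^5 + 0.31*t^4 + 1.92*t^3 + 0.34*t^2 - 2.94*t + 0.85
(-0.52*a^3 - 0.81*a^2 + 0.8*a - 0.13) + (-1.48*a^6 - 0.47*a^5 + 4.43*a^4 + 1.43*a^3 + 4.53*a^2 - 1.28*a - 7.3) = -1.48*a^6 - 0.47*a^5 + 4.43*a^4 + 0.91*a^3 + 3.72*a^2 - 0.48*a - 7.43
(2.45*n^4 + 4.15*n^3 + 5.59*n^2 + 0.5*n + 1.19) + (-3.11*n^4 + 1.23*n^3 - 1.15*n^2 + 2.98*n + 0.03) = -0.66*n^4 + 5.38*n^3 + 4.44*n^2 + 3.48*n + 1.22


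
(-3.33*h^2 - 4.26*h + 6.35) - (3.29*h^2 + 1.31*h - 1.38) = -6.62*h^2 - 5.57*h + 7.73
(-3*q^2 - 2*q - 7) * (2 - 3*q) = 9*q^3 + 17*q - 14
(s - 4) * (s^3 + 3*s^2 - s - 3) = s^4 - s^3 - 13*s^2 + s + 12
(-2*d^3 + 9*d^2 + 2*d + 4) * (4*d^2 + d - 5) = -8*d^5 + 34*d^4 + 27*d^3 - 27*d^2 - 6*d - 20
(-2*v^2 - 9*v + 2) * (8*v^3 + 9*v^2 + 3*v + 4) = -16*v^5 - 90*v^4 - 71*v^3 - 17*v^2 - 30*v + 8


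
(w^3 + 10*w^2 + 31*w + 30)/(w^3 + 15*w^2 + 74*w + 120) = (w^2 + 5*w + 6)/(w^2 + 10*w + 24)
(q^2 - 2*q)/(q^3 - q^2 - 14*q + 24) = q/(q^2 + q - 12)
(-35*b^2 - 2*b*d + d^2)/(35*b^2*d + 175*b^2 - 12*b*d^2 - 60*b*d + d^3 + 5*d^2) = (-5*b - d)/(5*b*d + 25*b - d^2 - 5*d)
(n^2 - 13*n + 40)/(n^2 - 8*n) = (n - 5)/n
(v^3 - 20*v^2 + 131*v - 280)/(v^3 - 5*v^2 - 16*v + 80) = (v^2 - 15*v + 56)/(v^2 - 16)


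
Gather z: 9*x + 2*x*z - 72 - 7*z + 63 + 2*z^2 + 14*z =9*x + 2*z^2 + z*(2*x + 7) - 9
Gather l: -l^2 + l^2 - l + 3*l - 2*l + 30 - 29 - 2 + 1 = 0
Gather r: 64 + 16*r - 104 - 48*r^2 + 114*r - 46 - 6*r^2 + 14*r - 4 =-54*r^2 + 144*r - 90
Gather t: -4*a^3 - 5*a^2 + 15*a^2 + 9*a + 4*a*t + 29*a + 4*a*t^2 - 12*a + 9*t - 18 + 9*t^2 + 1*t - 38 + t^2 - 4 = -4*a^3 + 10*a^2 + 26*a + t^2*(4*a + 10) + t*(4*a + 10) - 60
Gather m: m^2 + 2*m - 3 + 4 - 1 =m^2 + 2*m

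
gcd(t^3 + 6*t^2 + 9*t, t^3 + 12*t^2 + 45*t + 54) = t^2 + 6*t + 9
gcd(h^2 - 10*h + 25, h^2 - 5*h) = h - 5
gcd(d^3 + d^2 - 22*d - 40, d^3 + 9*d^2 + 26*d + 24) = d^2 + 6*d + 8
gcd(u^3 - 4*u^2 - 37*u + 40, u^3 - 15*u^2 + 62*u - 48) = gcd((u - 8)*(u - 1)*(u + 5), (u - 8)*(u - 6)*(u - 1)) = u^2 - 9*u + 8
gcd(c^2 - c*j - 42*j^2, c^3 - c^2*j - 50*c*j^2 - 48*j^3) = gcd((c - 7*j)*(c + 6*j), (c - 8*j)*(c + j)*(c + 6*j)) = c + 6*j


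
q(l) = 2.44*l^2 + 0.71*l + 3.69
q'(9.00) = 44.63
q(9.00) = 207.72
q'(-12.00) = -57.85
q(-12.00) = 346.53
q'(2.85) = 14.62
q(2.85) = 25.53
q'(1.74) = 9.20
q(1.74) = 12.31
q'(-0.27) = -0.61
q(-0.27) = 3.68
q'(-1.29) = -5.59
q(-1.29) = 6.83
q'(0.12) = 1.30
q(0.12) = 3.81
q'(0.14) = 1.39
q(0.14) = 3.84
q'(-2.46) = -11.29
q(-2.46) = 16.71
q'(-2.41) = -11.05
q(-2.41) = 16.15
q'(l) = 4.88*l + 0.71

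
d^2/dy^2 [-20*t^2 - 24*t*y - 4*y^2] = -8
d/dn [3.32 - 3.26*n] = -3.26000000000000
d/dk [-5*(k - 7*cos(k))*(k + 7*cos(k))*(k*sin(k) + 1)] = -5*k^3*cos(k) - 15*k^2*sin(k) + 245*k*cos(k)/4 + 735*k*cos(3*k)/4 - 10*k + 245*sin(k)/4 - 245*sin(2*k) + 245*sin(3*k)/4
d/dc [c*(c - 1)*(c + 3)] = 3*c^2 + 4*c - 3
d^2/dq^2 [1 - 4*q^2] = -8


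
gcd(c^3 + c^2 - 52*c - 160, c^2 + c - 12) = c + 4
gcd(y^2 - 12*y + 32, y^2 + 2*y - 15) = 1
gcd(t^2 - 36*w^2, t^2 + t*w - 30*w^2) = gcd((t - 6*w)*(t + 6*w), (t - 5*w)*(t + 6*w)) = t + 6*w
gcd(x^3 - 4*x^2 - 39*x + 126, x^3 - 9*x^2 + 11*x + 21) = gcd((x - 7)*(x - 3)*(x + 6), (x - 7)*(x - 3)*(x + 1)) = x^2 - 10*x + 21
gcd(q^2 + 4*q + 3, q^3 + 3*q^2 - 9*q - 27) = q + 3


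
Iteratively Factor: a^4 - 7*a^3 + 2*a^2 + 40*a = (a - 4)*(a^3 - 3*a^2 - 10*a) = (a - 4)*(a + 2)*(a^2 - 5*a) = a*(a - 4)*(a + 2)*(a - 5)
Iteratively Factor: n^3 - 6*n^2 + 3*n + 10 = (n - 5)*(n^2 - n - 2) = (n - 5)*(n - 2)*(n + 1)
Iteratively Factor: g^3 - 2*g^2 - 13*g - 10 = (g - 5)*(g^2 + 3*g + 2) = (g - 5)*(g + 1)*(g + 2)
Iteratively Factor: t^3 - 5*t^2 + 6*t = (t - 3)*(t^2 - 2*t) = t*(t - 3)*(t - 2)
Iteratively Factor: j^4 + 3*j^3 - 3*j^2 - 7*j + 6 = (j + 2)*(j^3 + j^2 - 5*j + 3) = (j - 1)*(j + 2)*(j^2 + 2*j - 3) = (j - 1)*(j + 2)*(j + 3)*(j - 1)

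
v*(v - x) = v^2 - v*x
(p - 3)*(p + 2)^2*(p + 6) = p^4 + 7*p^3 - 2*p^2 - 60*p - 72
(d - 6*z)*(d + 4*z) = d^2 - 2*d*z - 24*z^2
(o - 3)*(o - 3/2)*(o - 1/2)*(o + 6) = o^4 + o^3 - 93*o^2/4 + 153*o/4 - 27/2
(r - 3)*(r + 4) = r^2 + r - 12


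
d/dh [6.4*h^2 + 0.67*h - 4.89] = 12.8*h + 0.67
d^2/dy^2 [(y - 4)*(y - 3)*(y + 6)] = 6*y - 2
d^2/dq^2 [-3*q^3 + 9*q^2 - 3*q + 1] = 18 - 18*q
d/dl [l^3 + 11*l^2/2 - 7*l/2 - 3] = 3*l^2 + 11*l - 7/2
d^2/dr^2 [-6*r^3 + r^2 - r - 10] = 2 - 36*r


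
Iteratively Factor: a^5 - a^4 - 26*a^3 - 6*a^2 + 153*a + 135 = (a + 1)*(a^4 - 2*a^3 - 24*a^2 + 18*a + 135) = (a + 1)*(a + 3)*(a^3 - 5*a^2 - 9*a + 45) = (a - 3)*(a + 1)*(a + 3)*(a^2 - 2*a - 15) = (a - 5)*(a - 3)*(a + 1)*(a + 3)*(a + 3)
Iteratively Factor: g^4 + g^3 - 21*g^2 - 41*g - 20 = (g + 4)*(g^3 - 3*g^2 - 9*g - 5) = (g + 1)*(g + 4)*(g^2 - 4*g - 5) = (g + 1)^2*(g + 4)*(g - 5)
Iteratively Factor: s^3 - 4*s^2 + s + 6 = (s + 1)*(s^2 - 5*s + 6) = (s - 2)*(s + 1)*(s - 3)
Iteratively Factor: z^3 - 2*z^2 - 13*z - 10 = (z - 5)*(z^2 + 3*z + 2) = (z - 5)*(z + 2)*(z + 1)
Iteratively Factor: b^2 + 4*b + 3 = (b + 3)*(b + 1)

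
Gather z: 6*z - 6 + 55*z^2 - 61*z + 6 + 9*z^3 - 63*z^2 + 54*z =9*z^3 - 8*z^2 - z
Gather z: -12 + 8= -4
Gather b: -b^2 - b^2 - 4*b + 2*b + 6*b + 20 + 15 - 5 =-2*b^2 + 4*b + 30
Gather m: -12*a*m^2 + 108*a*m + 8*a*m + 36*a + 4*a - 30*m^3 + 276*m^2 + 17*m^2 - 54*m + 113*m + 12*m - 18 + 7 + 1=40*a - 30*m^3 + m^2*(293 - 12*a) + m*(116*a + 71) - 10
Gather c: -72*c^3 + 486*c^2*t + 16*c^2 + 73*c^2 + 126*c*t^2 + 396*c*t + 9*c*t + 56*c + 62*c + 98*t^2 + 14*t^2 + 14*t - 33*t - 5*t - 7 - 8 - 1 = -72*c^3 + c^2*(486*t + 89) + c*(126*t^2 + 405*t + 118) + 112*t^2 - 24*t - 16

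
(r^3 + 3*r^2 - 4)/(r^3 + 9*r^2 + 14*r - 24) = (r^2 + 4*r + 4)/(r^2 + 10*r + 24)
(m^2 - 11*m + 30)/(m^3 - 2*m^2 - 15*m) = (m - 6)/(m*(m + 3))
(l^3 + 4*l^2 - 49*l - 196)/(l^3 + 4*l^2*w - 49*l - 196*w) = (l + 4)/(l + 4*w)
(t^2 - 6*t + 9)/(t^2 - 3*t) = (t - 3)/t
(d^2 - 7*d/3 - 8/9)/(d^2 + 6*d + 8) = (9*d^2 - 21*d - 8)/(9*(d^2 + 6*d + 8))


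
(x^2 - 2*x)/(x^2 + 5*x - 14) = x/(x + 7)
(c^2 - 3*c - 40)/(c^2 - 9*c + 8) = (c + 5)/(c - 1)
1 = 1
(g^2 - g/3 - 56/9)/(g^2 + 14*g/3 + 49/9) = (3*g - 8)/(3*g + 7)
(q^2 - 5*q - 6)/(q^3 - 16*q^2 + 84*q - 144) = (q + 1)/(q^2 - 10*q + 24)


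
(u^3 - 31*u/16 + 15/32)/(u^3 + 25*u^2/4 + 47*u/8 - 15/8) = (u - 5/4)/(u + 5)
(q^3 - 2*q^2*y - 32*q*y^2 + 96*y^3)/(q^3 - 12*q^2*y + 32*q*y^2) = (-q^2 - 2*q*y + 24*y^2)/(q*(-q + 8*y))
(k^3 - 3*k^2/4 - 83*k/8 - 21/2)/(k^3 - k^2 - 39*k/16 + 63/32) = 4*(4*k^2 - 9*k - 28)/(16*k^2 - 40*k + 21)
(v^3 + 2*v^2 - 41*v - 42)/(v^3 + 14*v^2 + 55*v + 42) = (v - 6)/(v + 6)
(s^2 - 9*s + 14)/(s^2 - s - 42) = (s - 2)/(s + 6)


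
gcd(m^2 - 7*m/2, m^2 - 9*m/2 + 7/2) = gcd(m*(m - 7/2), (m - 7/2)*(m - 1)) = m - 7/2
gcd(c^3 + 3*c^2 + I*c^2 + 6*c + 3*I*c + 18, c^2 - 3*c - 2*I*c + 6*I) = c - 2*I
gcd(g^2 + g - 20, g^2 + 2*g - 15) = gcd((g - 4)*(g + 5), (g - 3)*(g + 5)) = g + 5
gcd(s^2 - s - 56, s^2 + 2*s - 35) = s + 7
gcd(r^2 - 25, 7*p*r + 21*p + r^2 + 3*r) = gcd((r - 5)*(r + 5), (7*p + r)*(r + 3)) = 1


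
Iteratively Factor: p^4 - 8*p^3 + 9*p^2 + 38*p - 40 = (p - 1)*(p^3 - 7*p^2 + 2*p + 40) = (p - 4)*(p - 1)*(p^2 - 3*p - 10) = (p - 4)*(p - 1)*(p + 2)*(p - 5)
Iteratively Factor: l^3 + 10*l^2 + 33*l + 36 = (l + 3)*(l^2 + 7*l + 12) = (l + 3)*(l + 4)*(l + 3)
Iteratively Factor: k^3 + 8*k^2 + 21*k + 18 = (k + 3)*(k^2 + 5*k + 6) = (k + 3)^2*(k + 2)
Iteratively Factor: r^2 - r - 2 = (r + 1)*(r - 2)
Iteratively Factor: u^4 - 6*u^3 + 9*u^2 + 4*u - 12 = (u + 1)*(u^3 - 7*u^2 + 16*u - 12) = (u - 2)*(u + 1)*(u^2 - 5*u + 6) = (u - 2)^2*(u + 1)*(u - 3)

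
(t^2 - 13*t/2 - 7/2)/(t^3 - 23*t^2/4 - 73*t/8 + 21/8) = 4*(2*t + 1)/(8*t^2 + 10*t - 3)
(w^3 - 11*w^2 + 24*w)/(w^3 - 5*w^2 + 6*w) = (w - 8)/(w - 2)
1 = 1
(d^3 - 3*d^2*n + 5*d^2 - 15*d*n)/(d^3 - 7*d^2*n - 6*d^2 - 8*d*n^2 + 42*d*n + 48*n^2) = d*(d^2 - 3*d*n + 5*d - 15*n)/(d^3 - 7*d^2*n - 6*d^2 - 8*d*n^2 + 42*d*n + 48*n^2)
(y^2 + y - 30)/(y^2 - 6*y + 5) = (y + 6)/(y - 1)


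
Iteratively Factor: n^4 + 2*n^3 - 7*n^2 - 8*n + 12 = (n + 3)*(n^3 - n^2 - 4*n + 4) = (n - 2)*(n + 3)*(n^2 + n - 2) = (n - 2)*(n - 1)*(n + 3)*(n + 2)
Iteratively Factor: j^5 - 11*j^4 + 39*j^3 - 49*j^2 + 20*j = (j - 4)*(j^4 - 7*j^3 + 11*j^2 - 5*j) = (j - 5)*(j - 4)*(j^3 - 2*j^2 + j) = (j - 5)*(j - 4)*(j - 1)*(j^2 - j) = (j - 5)*(j - 4)*(j - 1)^2*(j)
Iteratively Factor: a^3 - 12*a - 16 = (a - 4)*(a^2 + 4*a + 4) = (a - 4)*(a + 2)*(a + 2)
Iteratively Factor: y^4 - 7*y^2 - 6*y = (y - 3)*(y^3 + 3*y^2 + 2*y) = (y - 3)*(y + 1)*(y^2 + 2*y) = y*(y - 3)*(y + 1)*(y + 2)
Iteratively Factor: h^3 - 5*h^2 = (h)*(h^2 - 5*h) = h^2*(h - 5)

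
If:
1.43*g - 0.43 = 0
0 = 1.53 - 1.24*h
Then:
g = 0.30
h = 1.23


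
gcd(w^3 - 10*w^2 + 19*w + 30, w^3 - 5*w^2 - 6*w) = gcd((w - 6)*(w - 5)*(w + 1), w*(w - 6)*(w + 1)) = w^2 - 5*w - 6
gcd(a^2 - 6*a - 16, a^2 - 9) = 1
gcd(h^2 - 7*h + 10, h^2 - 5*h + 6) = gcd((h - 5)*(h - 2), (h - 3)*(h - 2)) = h - 2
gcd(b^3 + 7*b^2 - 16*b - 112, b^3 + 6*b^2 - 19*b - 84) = b^2 + 3*b - 28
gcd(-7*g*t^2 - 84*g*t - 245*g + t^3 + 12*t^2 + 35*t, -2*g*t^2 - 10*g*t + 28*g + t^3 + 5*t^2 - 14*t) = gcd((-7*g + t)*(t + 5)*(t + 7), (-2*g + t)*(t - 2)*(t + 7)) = t + 7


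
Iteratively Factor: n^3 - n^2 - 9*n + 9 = (n - 1)*(n^2 - 9) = (n - 1)*(n + 3)*(n - 3)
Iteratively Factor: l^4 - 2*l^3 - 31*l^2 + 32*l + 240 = (l - 4)*(l^3 + 2*l^2 - 23*l - 60) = (l - 4)*(l + 4)*(l^2 - 2*l - 15) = (l - 4)*(l + 3)*(l + 4)*(l - 5)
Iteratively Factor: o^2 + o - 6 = (o + 3)*(o - 2)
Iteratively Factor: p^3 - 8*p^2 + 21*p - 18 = (p - 2)*(p^2 - 6*p + 9) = (p - 3)*(p - 2)*(p - 3)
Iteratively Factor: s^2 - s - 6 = (s - 3)*(s + 2)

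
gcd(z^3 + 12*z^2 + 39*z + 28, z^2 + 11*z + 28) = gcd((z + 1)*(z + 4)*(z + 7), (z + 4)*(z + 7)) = z^2 + 11*z + 28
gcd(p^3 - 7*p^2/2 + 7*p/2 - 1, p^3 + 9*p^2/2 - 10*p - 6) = p - 2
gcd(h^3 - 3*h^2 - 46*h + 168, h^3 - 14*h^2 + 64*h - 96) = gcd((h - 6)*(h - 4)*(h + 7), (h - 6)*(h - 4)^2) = h^2 - 10*h + 24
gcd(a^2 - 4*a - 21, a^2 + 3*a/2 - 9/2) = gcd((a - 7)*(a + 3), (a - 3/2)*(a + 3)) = a + 3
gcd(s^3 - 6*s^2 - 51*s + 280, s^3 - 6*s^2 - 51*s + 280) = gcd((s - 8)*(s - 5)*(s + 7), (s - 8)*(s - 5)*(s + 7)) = s^3 - 6*s^2 - 51*s + 280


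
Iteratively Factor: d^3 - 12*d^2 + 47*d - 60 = (d - 3)*(d^2 - 9*d + 20) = (d - 5)*(d - 3)*(d - 4)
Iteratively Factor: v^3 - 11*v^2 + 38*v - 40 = (v - 2)*(v^2 - 9*v + 20) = (v - 4)*(v - 2)*(v - 5)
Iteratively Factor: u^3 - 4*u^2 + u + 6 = (u - 3)*(u^2 - u - 2) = (u - 3)*(u - 2)*(u + 1)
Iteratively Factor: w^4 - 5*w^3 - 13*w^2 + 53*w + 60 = (w - 4)*(w^3 - w^2 - 17*w - 15) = (w - 4)*(w + 3)*(w^2 - 4*w - 5) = (w - 5)*(w - 4)*(w + 3)*(w + 1)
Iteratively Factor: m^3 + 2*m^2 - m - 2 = (m - 1)*(m^2 + 3*m + 2) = (m - 1)*(m + 1)*(m + 2)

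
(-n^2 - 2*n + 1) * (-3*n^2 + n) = 3*n^4 + 5*n^3 - 5*n^2 + n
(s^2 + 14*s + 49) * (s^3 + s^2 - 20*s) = s^5 + 15*s^4 + 43*s^3 - 231*s^2 - 980*s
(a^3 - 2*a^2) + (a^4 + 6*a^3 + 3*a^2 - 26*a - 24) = a^4 + 7*a^3 + a^2 - 26*a - 24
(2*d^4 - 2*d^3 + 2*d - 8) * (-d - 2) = -2*d^5 - 2*d^4 + 4*d^3 - 2*d^2 + 4*d + 16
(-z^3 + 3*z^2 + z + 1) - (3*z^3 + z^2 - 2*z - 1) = -4*z^3 + 2*z^2 + 3*z + 2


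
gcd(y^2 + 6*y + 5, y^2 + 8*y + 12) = 1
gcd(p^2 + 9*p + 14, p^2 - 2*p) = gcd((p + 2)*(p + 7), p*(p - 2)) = 1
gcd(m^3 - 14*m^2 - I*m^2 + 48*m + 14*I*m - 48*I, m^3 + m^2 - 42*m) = m - 6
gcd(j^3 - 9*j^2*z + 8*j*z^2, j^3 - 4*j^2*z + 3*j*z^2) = -j^2 + j*z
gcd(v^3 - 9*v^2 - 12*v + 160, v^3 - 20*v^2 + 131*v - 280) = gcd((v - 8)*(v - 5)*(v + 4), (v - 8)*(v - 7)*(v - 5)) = v^2 - 13*v + 40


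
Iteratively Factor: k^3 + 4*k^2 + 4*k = (k + 2)*(k^2 + 2*k) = k*(k + 2)*(k + 2)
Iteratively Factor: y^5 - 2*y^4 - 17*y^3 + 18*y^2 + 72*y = (y + 2)*(y^4 - 4*y^3 - 9*y^2 + 36*y) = (y - 4)*(y + 2)*(y^3 - 9*y) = y*(y - 4)*(y + 2)*(y^2 - 9) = y*(y - 4)*(y - 3)*(y + 2)*(y + 3)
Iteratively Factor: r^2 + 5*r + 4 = (r + 1)*(r + 4)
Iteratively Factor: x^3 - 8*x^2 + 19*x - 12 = (x - 4)*(x^2 - 4*x + 3) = (x - 4)*(x - 1)*(x - 3)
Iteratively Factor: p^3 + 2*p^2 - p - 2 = (p - 1)*(p^2 + 3*p + 2) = (p - 1)*(p + 2)*(p + 1)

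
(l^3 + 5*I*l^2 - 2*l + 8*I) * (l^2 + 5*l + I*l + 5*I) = l^5 + 5*l^4 + 6*I*l^4 - 7*l^3 + 30*I*l^3 - 35*l^2 + 6*I*l^2 - 8*l + 30*I*l - 40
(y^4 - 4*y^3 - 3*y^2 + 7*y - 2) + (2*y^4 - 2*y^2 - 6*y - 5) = 3*y^4 - 4*y^3 - 5*y^2 + y - 7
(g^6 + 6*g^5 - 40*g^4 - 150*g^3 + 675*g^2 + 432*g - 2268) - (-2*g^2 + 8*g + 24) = g^6 + 6*g^5 - 40*g^4 - 150*g^3 + 677*g^2 + 424*g - 2292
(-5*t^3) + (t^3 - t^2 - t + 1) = -4*t^3 - t^2 - t + 1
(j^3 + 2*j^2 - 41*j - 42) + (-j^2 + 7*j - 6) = j^3 + j^2 - 34*j - 48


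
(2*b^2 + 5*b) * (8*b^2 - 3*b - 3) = 16*b^4 + 34*b^3 - 21*b^2 - 15*b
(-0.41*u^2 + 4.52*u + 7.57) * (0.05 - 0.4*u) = 0.164*u^3 - 1.8285*u^2 - 2.802*u + 0.3785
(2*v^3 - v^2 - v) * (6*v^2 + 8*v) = 12*v^5 + 10*v^4 - 14*v^3 - 8*v^2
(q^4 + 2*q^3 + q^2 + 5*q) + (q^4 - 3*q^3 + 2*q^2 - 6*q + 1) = 2*q^4 - q^3 + 3*q^2 - q + 1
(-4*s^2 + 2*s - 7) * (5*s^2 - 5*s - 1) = -20*s^4 + 30*s^3 - 41*s^2 + 33*s + 7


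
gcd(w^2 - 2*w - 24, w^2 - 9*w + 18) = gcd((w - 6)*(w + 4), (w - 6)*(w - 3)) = w - 6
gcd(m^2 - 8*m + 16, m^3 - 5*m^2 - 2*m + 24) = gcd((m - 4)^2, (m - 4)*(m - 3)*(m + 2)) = m - 4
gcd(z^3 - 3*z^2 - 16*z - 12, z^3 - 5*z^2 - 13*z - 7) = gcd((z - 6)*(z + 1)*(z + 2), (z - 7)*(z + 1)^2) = z + 1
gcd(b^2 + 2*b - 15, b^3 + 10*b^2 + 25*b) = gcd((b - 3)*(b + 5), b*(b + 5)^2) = b + 5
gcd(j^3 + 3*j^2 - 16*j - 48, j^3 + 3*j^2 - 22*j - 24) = j - 4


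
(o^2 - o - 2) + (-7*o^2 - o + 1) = -6*o^2 - 2*o - 1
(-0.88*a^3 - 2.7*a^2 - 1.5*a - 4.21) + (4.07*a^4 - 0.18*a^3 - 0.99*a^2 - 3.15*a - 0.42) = 4.07*a^4 - 1.06*a^3 - 3.69*a^2 - 4.65*a - 4.63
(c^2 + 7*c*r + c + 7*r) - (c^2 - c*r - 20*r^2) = 8*c*r + c + 20*r^2 + 7*r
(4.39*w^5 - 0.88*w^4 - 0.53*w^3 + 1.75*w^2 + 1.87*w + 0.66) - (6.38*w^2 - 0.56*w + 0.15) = 4.39*w^5 - 0.88*w^4 - 0.53*w^3 - 4.63*w^2 + 2.43*w + 0.51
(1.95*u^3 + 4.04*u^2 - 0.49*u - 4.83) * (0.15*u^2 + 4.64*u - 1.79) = 0.2925*u^5 + 9.654*u^4 + 15.1816*u^3 - 10.2297*u^2 - 21.5341*u + 8.6457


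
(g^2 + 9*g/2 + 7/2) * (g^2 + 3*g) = g^4 + 15*g^3/2 + 17*g^2 + 21*g/2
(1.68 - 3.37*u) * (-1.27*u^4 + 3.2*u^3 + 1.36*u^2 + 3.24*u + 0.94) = 4.2799*u^5 - 12.9176*u^4 + 0.7928*u^3 - 8.634*u^2 + 2.2754*u + 1.5792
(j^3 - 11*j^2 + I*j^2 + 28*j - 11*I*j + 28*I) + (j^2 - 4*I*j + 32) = j^3 - 10*j^2 + I*j^2 + 28*j - 15*I*j + 32 + 28*I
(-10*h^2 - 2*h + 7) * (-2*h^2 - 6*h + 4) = 20*h^4 + 64*h^3 - 42*h^2 - 50*h + 28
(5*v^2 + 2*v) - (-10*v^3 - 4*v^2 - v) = 10*v^3 + 9*v^2 + 3*v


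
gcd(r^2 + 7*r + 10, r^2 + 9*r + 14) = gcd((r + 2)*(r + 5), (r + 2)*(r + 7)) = r + 2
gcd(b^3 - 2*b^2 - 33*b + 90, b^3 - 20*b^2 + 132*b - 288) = 1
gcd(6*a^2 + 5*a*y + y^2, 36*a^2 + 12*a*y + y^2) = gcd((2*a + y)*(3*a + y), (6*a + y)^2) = 1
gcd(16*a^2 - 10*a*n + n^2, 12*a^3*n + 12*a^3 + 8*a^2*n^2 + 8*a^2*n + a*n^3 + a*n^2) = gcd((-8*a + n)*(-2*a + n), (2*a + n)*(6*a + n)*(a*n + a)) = 1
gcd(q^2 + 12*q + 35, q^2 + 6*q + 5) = q + 5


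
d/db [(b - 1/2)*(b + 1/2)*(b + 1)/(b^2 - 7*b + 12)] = (4*b^4 - 56*b^3 + 117*b^2 + 98*b - 19)/(4*(b^4 - 14*b^3 + 73*b^2 - 168*b + 144))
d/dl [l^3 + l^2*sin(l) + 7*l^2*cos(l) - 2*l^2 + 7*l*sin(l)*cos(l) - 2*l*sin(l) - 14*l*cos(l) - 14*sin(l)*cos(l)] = -7*l^2*sin(l) + l^2*cos(l) + 3*l^2 + 16*l*sin(l) + 12*l*cos(l) + 7*l*cos(2*l) - 4*l - 2*sin(l) + 7*sin(2*l)/2 - 14*cos(l) - 14*cos(2*l)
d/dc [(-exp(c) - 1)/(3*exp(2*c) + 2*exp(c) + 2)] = 3*(exp(c) + 2)*exp(2*c)/(9*exp(4*c) + 12*exp(3*c) + 16*exp(2*c) + 8*exp(c) + 4)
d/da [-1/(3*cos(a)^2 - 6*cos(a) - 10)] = 6*(1 - cos(a))*sin(a)/(-3*cos(a)^2 + 6*cos(a) + 10)^2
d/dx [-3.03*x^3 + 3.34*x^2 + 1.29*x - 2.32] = -9.09*x^2 + 6.68*x + 1.29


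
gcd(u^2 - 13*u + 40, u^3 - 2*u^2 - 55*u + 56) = u - 8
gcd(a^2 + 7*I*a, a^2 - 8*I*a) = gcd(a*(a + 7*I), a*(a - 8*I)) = a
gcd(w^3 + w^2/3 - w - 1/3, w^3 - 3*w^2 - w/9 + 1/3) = w + 1/3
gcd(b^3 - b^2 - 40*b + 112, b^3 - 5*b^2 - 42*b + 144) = 1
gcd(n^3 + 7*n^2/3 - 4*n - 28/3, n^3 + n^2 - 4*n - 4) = n^2 - 4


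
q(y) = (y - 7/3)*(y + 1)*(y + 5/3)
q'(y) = (y - 7/3)*(y + 1) + (y - 7/3)*(y + 5/3) + (y + 1)*(y + 5/3) = 3*y^2 + 2*y/3 - 41/9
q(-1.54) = 0.26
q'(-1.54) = 1.53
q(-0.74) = -0.74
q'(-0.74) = -3.41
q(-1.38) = 0.40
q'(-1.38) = 0.24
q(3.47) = 26.10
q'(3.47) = 33.88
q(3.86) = 41.01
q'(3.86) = 42.72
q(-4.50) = -67.76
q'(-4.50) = 53.19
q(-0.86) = -0.36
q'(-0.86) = -2.91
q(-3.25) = -19.89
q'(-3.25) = 24.97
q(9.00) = 711.11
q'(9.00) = 244.44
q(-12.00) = -1629.22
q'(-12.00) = 419.44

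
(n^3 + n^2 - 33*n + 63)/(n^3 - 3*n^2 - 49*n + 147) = (n - 3)/(n - 7)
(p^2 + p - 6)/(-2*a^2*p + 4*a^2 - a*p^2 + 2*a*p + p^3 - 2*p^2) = (p + 3)/(-2*a^2 - a*p + p^2)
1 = 1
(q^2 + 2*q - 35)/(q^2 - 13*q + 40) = (q + 7)/(q - 8)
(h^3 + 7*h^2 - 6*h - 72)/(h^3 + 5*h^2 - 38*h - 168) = (h^2 + 3*h - 18)/(h^2 + h - 42)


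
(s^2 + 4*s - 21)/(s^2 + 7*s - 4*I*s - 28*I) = (s - 3)/(s - 4*I)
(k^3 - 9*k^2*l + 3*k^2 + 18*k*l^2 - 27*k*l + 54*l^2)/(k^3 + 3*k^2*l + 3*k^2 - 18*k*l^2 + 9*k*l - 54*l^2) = (k - 6*l)/(k + 6*l)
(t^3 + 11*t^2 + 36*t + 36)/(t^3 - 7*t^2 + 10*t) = (t^3 + 11*t^2 + 36*t + 36)/(t*(t^2 - 7*t + 10))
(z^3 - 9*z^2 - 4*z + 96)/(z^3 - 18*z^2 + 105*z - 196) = (z^2 - 5*z - 24)/(z^2 - 14*z + 49)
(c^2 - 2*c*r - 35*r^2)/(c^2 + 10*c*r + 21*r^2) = (c^2 - 2*c*r - 35*r^2)/(c^2 + 10*c*r + 21*r^2)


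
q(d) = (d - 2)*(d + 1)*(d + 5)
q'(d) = (d - 2)*(d + 1) + (d - 2)*(d + 5) + (d + 1)*(d + 5) = 3*d^2 + 8*d - 7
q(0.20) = -11.23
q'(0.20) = -5.28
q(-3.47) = 20.67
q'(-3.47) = 1.36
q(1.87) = -2.56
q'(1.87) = 18.45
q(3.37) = 50.11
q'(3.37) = 54.03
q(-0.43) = -6.33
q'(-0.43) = -9.89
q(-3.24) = 20.66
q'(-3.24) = -1.43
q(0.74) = -12.58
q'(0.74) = 0.56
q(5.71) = 266.62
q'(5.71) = 136.49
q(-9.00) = -352.00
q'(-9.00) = 164.00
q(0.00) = -10.00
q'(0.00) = -7.00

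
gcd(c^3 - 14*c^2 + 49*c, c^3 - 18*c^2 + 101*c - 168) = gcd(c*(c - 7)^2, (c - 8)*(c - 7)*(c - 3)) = c - 7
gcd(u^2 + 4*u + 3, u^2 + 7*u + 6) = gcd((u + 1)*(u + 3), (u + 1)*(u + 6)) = u + 1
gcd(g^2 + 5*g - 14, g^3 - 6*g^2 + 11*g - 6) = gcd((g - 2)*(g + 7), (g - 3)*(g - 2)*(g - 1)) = g - 2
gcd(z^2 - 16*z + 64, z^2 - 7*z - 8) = z - 8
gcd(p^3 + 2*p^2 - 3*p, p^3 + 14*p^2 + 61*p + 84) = p + 3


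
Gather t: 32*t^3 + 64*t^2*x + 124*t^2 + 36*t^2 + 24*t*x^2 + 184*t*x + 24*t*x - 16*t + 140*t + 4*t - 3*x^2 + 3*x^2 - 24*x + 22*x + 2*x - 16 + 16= 32*t^3 + t^2*(64*x + 160) + t*(24*x^2 + 208*x + 128)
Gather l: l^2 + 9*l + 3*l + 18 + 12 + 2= l^2 + 12*l + 32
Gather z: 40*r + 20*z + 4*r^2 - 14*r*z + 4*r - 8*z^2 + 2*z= 4*r^2 + 44*r - 8*z^2 + z*(22 - 14*r)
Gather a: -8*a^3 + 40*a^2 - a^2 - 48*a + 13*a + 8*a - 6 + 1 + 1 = -8*a^3 + 39*a^2 - 27*a - 4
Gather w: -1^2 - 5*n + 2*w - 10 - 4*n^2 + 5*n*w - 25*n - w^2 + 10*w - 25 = -4*n^2 - 30*n - w^2 + w*(5*n + 12) - 36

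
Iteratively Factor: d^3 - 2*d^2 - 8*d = (d - 4)*(d^2 + 2*d) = d*(d - 4)*(d + 2)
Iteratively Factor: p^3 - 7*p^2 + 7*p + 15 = (p + 1)*(p^2 - 8*p + 15) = (p - 3)*(p + 1)*(p - 5)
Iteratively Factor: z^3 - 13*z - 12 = (z + 1)*(z^2 - z - 12) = (z - 4)*(z + 1)*(z + 3)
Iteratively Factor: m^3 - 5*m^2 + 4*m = (m - 1)*(m^2 - 4*m) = (m - 4)*(m - 1)*(m)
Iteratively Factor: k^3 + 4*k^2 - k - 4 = (k + 1)*(k^2 + 3*k - 4) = (k - 1)*(k + 1)*(k + 4)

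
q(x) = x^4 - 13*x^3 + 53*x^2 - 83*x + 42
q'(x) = 4*x^3 - 39*x^2 + 106*x - 83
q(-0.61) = 115.44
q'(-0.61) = -163.08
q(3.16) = -1.54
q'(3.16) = -11.26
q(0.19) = 28.06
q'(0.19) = -64.24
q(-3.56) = 1756.34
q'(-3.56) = -1135.10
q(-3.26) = 1439.19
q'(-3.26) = -981.62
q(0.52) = 11.42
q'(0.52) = -37.86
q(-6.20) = 7169.82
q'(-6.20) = -3192.67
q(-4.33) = 2801.98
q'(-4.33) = -1597.92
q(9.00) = 672.00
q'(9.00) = 628.00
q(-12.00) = 51870.00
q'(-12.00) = -13883.00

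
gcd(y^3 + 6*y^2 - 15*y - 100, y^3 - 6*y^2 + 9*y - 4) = y - 4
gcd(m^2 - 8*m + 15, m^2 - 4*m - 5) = m - 5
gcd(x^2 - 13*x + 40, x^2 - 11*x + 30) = x - 5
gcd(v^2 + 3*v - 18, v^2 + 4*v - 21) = v - 3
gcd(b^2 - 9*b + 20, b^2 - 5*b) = b - 5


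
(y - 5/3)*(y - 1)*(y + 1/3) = y^3 - 7*y^2/3 + 7*y/9 + 5/9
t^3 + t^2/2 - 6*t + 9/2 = (t - 3/2)*(t - 1)*(t + 3)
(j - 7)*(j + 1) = j^2 - 6*j - 7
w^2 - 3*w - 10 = (w - 5)*(w + 2)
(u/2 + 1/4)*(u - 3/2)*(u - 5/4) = u^3/2 - 9*u^2/8 + u/4 + 15/32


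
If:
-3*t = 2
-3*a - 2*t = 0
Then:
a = 4/9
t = -2/3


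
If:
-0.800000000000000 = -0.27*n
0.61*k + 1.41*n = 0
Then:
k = -6.85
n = 2.96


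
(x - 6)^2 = x^2 - 12*x + 36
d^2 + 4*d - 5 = (d - 1)*(d + 5)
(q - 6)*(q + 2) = q^2 - 4*q - 12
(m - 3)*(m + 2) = m^2 - m - 6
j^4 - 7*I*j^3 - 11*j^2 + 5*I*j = j*(j - 5*I)*(j - I)^2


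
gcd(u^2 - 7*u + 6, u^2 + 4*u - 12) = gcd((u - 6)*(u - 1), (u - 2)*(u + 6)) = 1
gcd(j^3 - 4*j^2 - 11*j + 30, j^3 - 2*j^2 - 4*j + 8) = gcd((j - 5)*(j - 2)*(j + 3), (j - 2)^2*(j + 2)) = j - 2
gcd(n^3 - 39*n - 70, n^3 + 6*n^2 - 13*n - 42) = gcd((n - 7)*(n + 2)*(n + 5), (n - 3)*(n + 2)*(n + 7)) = n + 2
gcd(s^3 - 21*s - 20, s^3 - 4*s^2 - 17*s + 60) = s^2 - s - 20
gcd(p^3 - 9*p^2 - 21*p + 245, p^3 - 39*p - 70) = p^2 - 2*p - 35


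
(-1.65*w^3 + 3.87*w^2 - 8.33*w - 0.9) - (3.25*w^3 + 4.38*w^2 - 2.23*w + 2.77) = -4.9*w^3 - 0.51*w^2 - 6.1*w - 3.67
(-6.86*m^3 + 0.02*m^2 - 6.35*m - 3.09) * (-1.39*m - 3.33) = 9.5354*m^4 + 22.816*m^3 + 8.7599*m^2 + 25.4406*m + 10.2897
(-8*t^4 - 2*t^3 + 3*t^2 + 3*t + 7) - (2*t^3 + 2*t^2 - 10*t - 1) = -8*t^4 - 4*t^3 + t^2 + 13*t + 8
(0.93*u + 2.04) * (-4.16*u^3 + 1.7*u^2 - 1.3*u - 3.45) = -3.8688*u^4 - 6.9054*u^3 + 2.259*u^2 - 5.8605*u - 7.038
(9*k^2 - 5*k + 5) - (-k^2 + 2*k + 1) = 10*k^2 - 7*k + 4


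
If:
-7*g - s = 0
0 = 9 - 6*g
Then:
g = 3/2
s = -21/2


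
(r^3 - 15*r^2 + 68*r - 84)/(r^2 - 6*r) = r - 9 + 14/r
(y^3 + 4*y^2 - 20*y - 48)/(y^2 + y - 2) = (y^2 + 2*y - 24)/(y - 1)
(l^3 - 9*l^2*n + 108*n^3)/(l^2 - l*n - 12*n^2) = (l^2 - 12*l*n + 36*n^2)/(l - 4*n)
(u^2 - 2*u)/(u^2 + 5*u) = (u - 2)/(u + 5)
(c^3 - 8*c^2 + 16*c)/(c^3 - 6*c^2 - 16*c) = (-c^2 + 8*c - 16)/(-c^2 + 6*c + 16)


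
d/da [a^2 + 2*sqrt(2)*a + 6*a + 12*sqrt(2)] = 2*a + 2*sqrt(2) + 6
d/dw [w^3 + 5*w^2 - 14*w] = 3*w^2 + 10*w - 14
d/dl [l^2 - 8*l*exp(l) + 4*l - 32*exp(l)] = -8*l*exp(l) + 2*l - 40*exp(l) + 4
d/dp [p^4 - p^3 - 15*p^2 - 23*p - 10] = 4*p^3 - 3*p^2 - 30*p - 23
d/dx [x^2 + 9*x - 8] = 2*x + 9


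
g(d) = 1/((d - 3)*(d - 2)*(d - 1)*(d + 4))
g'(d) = -1/((d - 3)*(d - 2)*(d - 1)*(d + 4)^2) - 1/((d - 3)*(d - 2)*(d - 1)^2*(d + 4)) - 1/((d - 3)*(d - 2)^2*(d - 1)*(d + 4)) - 1/((d - 3)^2*(d - 2)*(d - 1)*(d + 4)) = 2*(-2*d^3 + 3*d^2 + 13*d - 19)/(d^8 - 4*d^7 - 22*d^6 + 128*d^5 - 31*d^4 - 892*d^3 + 2068*d^2 - 1824*d + 576)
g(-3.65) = -0.02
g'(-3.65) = 0.04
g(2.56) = -0.40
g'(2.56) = 0.12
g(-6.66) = 0.00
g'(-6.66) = 0.00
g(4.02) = 0.02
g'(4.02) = -0.04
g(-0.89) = -0.02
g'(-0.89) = -0.01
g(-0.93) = -0.01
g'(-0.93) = -0.01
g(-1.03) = -0.01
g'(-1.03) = -0.01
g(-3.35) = -0.01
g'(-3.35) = 0.01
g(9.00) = 0.00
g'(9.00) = 0.00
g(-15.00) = 0.00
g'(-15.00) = 0.00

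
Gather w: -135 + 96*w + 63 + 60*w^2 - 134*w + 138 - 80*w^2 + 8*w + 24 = -20*w^2 - 30*w + 90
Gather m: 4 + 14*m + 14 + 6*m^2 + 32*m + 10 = 6*m^2 + 46*m + 28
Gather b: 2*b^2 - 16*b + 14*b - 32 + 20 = 2*b^2 - 2*b - 12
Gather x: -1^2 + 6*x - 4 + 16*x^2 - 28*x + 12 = 16*x^2 - 22*x + 7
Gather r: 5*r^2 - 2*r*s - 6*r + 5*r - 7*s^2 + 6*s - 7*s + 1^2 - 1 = 5*r^2 + r*(-2*s - 1) - 7*s^2 - s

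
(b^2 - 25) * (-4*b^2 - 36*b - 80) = -4*b^4 - 36*b^3 + 20*b^2 + 900*b + 2000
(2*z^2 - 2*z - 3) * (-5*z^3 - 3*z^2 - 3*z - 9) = -10*z^5 + 4*z^4 + 15*z^3 - 3*z^2 + 27*z + 27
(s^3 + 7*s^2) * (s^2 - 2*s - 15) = s^5 + 5*s^4 - 29*s^3 - 105*s^2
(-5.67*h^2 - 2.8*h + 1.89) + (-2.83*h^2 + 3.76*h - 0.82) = -8.5*h^2 + 0.96*h + 1.07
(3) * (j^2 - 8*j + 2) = 3*j^2 - 24*j + 6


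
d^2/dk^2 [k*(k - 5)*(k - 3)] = 6*k - 16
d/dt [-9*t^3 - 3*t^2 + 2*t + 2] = -27*t^2 - 6*t + 2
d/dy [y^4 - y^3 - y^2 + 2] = y*(4*y^2 - 3*y - 2)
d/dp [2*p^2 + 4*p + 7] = 4*p + 4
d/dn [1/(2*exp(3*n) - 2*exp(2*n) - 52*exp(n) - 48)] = (-3*exp(2*n)/2 + exp(n) + 13)*exp(n)/(-exp(3*n) + exp(2*n) + 26*exp(n) + 24)^2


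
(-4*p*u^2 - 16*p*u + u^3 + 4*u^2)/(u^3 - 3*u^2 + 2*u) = (-4*p*u - 16*p + u^2 + 4*u)/(u^2 - 3*u + 2)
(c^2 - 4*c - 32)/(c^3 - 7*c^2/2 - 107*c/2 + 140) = 2*(c + 4)/(2*c^2 + 9*c - 35)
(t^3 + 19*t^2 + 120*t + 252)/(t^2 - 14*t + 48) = (t^3 + 19*t^2 + 120*t + 252)/(t^2 - 14*t + 48)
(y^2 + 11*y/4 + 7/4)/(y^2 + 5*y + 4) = (y + 7/4)/(y + 4)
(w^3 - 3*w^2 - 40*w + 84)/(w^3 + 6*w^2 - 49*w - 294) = (w - 2)/(w + 7)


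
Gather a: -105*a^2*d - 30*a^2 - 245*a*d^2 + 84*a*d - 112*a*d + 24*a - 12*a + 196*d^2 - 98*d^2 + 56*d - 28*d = a^2*(-105*d - 30) + a*(-245*d^2 - 28*d + 12) + 98*d^2 + 28*d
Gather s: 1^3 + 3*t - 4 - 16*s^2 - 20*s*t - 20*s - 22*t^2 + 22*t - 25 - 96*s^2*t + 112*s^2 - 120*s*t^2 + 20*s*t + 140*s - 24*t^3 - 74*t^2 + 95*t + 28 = s^2*(96 - 96*t) + s*(120 - 120*t^2) - 24*t^3 - 96*t^2 + 120*t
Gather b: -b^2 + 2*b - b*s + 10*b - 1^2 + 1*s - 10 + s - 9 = -b^2 + b*(12 - s) + 2*s - 20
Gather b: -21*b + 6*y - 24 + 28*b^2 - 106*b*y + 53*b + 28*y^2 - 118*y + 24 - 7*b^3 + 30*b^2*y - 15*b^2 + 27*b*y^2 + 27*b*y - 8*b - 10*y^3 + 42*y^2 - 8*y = -7*b^3 + b^2*(30*y + 13) + b*(27*y^2 - 79*y + 24) - 10*y^3 + 70*y^2 - 120*y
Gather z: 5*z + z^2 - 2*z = z^2 + 3*z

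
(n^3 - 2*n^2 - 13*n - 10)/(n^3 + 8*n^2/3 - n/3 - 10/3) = 3*(n^2 - 4*n - 5)/(3*n^2 + 2*n - 5)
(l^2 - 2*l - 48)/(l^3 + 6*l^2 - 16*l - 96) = (l - 8)/(l^2 - 16)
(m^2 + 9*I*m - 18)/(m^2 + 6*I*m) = (m + 3*I)/m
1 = 1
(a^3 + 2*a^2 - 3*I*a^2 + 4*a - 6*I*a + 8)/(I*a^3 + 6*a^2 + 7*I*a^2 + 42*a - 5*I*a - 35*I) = -(I*a^3 + a^2*(3 + 2*I) + 2*a*(3 + 2*I) + 8*I)/(a^3 + a^2*(7 - 6*I) - a*(5 + 42*I) - 35)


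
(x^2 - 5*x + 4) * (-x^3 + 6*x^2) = -x^5 + 11*x^4 - 34*x^3 + 24*x^2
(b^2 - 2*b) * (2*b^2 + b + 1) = 2*b^4 - 3*b^3 - b^2 - 2*b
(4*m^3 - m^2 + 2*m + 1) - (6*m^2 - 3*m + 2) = 4*m^3 - 7*m^2 + 5*m - 1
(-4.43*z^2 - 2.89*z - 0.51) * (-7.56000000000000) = 33.4908*z^2 + 21.8484*z + 3.8556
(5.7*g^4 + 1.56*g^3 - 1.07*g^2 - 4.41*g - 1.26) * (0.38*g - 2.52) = 2.166*g^5 - 13.7712*g^4 - 4.3378*g^3 + 1.0206*g^2 + 10.6344*g + 3.1752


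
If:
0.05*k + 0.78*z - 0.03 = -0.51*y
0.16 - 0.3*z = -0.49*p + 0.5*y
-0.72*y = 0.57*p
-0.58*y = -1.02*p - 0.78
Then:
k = 12.31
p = -0.53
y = 0.42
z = -1.02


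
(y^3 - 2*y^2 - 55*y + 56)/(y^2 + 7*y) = y - 9 + 8/y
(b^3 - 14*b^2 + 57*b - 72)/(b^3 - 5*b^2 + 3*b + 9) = (b - 8)/(b + 1)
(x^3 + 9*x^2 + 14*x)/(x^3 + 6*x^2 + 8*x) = (x + 7)/(x + 4)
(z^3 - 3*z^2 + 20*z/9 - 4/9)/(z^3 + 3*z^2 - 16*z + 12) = (z^2 - z + 2/9)/(z^2 + 5*z - 6)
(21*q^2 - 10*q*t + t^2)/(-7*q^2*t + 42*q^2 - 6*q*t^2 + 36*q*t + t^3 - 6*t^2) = (-3*q + t)/(q*t - 6*q + t^2 - 6*t)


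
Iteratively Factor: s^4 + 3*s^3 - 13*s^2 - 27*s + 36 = (s + 3)*(s^3 - 13*s + 12) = (s - 1)*(s + 3)*(s^2 + s - 12) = (s - 1)*(s + 3)*(s + 4)*(s - 3)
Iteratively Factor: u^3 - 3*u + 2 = (u - 1)*(u^2 + u - 2) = (u - 1)^2*(u + 2)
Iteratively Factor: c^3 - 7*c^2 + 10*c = (c - 5)*(c^2 - 2*c) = c*(c - 5)*(c - 2)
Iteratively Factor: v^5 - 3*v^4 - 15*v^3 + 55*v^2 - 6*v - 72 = (v + 1)*(v^4 - 4*v^3 - 11*v^2 + 66*v - 72) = (v + 1)*(v + 4)*(v^3 - 8*v^2 + 21*v - 18) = (v - 3)*(v + 1)*(v + 4)*(v^2 - 5*v + 6) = (v - 3)^2*(v + 1)*(v + 4)*(v - 2)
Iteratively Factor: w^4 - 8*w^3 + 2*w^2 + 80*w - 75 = (w - 5)*(w^3 - 3*w^2 - 13*w + 15) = (w - 5)*(w + 3)*(w^2 - 6*w + 5) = (w - 5)^2*(w + 3)*(w - 1)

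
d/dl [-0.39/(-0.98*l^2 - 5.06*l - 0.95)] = (-0.7644*l - 1.9734)/(0.98*l^2 + 5.06*l + 0.95)^2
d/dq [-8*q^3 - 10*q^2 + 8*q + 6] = -24*q^2 - 20*q + 8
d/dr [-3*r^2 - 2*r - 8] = -6*r - 2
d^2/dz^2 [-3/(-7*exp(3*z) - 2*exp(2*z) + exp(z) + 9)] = 3*((-63*exp(2*z) - 8*exp(z) + 1)*(7*exp(3*z) + 2*exp(2*z) - exp(z) - 9) + 2*(21*exp(2*z) + 4*exp(z) - 1)^2*exp(z))*exp(z)/(7*exp(3*z) + 2*exp(2*z) - exp(z) - 9)^3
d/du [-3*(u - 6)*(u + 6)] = -6*u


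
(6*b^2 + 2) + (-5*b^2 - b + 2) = b^2 - b + 4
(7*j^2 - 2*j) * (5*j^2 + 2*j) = 35*j^4 + 4*j^3 - 4*j^2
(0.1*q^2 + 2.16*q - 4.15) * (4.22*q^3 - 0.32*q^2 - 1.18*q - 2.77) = 0.422*q^5 + 9.0832*q^4 - 18.3222*q^3 - 1.4978*q^2 - 1.0862*q + 11.4955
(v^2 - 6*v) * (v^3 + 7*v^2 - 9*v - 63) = v^5 + v^4 - 51*v^3 - 9*v^2 + 378*v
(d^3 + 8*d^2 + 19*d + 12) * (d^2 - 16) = d^5 + 8*d^4 + 3*d^3 - 116*d^2 - 304*d - 192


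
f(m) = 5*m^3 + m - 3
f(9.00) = 3651.00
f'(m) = 15*m^2 + 1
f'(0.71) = 8.56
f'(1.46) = 32.97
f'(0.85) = 11.84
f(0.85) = 0.92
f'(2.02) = 62.21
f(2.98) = 132.30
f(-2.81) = -116.75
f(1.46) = 14.02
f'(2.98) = 134.21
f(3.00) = 135.00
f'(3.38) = 172.37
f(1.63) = 20.28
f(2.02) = 40.23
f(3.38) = 193.45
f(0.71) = -0.50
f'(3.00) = 136.00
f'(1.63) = 40.85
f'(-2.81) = 119.44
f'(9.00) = 1216.00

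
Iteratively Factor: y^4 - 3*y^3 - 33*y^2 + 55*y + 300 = (y - 5)*(y^3 + 2*y^2 - 23*y - 60) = (y - 5)^2*(y^2 + 7*y + 12) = (y - 5)^2*(y + 4)*(y + 3)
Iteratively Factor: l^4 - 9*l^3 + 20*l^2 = (l)*(l^3 - 9*l^2 + 20*l) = l^2*(l^2 - 9*l + 20) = l^2*(l - 5)*(l - 4)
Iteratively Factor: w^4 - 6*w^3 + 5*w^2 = (w - 1)*(w^3 - 5*w^2) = (w - 5)*(w - 1)*(w^2) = w*(w - 5)*(w - 1)*(w)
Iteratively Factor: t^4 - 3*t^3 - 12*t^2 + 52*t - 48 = (t + 4)*(t^3 - 7*t^2 + 16*t - 12) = (t - 2)*(t + 4)*(t^2 - 5*t + 6) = (t - 2)^2*(t + 4)*(t - 3)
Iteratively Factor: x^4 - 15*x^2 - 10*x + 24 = (x - 4)*(x^3 + 4*x^2 + x - 6) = (x - 4)*(x + 3)*(x^2 + x - 2) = (x - 4)*(x - 1)*(x + 3)*(x + 2)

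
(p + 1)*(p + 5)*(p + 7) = p^3 + 13*p^2 + 47*p + 35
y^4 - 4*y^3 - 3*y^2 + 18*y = y*(y - 3)^2*(y + 2)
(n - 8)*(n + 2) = n^2 - 6*n - 16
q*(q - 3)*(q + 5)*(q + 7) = q^4 + 9*q^3 - q^2 - 105*q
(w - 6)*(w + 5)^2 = w^3 + 4*w^2 - 35*w - 150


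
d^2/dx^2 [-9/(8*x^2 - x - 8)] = 18*(-64*x^2 + 8*x + (16*x - 1)^2 + 64)/(-8*x^2 + x + 8)^3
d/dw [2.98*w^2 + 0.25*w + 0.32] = 5.96*w + 0.25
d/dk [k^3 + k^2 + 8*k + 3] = 3*k^2 + 2*k + 8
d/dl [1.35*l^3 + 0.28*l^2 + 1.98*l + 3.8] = 4.05*l^2 + 0.56*l + 1.98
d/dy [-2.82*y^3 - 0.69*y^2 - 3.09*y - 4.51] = -8.46*y^2 - 1.38*y - 3.09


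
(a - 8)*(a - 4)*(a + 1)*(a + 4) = a^4 - 7*a^3 - 24*a^2 + 112*a + 128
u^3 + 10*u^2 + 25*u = u*(u + 5)^2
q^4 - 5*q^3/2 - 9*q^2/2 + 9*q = q*(q - 3)*(q - 3/2)*(q + 2)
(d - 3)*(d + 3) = d^2 - 9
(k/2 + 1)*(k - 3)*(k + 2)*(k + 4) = k^4/2 + 5*k^3/2 - 2*k^2 - 22*k - 24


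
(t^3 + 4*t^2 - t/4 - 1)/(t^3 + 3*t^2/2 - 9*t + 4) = (t + 1/2)/(t - 2)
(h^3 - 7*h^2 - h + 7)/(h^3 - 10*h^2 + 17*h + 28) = (h - 1)/(h - 4)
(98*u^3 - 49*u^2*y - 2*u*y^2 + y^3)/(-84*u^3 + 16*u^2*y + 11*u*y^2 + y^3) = (-7*u + y)/(6*u + y)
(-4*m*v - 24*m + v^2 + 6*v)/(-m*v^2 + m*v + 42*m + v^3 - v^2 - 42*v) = (-4*m + v)/(-m*v + 7*m + v^2 - 7*v)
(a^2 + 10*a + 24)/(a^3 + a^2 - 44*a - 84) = (a + 4)/(a^2 - 5*a - 14)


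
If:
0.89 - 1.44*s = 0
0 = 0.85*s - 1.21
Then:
No Solution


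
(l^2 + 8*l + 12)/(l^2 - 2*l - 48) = (l + 2)/(l - 8)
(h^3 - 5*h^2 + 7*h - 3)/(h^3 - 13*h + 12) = (h - 1)/(h + 4)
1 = 1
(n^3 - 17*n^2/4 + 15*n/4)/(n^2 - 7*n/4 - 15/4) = n*(4*n - 5)/(4*n + 5)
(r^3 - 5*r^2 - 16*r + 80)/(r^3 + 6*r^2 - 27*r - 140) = (r - 4)/(r + 7)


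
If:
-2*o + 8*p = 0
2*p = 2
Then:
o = 4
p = 1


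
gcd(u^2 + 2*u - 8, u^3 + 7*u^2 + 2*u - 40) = u^2 + 2*u - 8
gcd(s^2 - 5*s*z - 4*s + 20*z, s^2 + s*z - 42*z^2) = 1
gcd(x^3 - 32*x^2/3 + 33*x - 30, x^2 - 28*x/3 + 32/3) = 1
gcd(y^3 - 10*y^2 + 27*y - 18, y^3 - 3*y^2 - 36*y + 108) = y^2 - 9*y + 18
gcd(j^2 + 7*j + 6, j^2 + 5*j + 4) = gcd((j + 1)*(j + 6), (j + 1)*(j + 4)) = j + 1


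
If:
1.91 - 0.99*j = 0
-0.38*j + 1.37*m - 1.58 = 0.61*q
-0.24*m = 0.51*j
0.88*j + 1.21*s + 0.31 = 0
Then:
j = 1.93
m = -4.10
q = -13.00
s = -1.66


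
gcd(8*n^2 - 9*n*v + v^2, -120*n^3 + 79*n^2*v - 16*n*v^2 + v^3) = -8*n + v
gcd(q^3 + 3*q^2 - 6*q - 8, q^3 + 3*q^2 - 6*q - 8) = q^3 + 3*q^2 - 6*q - 8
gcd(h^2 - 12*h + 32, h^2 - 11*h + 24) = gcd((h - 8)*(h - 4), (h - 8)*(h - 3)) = h - 8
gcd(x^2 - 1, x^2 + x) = x + 1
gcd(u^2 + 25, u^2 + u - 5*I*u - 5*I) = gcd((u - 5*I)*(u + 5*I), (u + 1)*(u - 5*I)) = u - 5*I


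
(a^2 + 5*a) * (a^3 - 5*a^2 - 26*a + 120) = a^5 - 51*a^3 - 10*a^2 + 600*a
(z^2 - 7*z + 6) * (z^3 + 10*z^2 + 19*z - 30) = z^5 + 3*z^4 - 45*z^3 - 103*z^2 + 324*z - 180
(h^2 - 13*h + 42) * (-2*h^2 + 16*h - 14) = -2*h^4 + 42*h^3 - 306*h^2 + 854*h - 588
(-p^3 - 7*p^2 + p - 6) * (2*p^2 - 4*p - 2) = -2*p^5 - 10*p^4 + 32*p^3 - 2*p^2 + 22*p + 12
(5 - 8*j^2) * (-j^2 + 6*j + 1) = 8*j^4 - 48*j^3 - 13*j^2 + 30*j + 5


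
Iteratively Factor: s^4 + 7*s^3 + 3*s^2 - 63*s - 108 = (s + 3)*(s^3 + 4*s^2 - 9*s - 36) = (s + 3)*(s + 4)*(s^2 - 9) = (s + 3)^2*(s + 4)*(s - 3)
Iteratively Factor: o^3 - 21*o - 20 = (o - 5)*(o^2 + 5*o + 4) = (o - 5)*(o + 4)*(o + 1)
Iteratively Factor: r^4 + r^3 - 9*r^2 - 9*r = (r)*(r^3 + r^2 - 9*r - 9) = r*(r + 1)*(r^2 - 9) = r*(r - 3)*(r + 1)*(r + 3)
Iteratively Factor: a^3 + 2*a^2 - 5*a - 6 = (a + 1)*(a^2 + a - 6) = (a + 1)*(a + 3)*(a - 2)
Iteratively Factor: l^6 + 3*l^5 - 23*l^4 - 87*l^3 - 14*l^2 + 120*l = (l)*(l^5 + 3*l^4 - 23*l^3 - 87*l^2 - 14*l + 120) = l*(l + 4)*(l^4 - l^3 - 19*l^2 - 11*l + 30) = l*(l - 1)*(l + 4)*(l^3 - 19*l - 30) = l*(l - 5)*(l - 1)*(l + 4)*(l^2 + 5*l + 6) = l*(l - 5)*(l - 1)*(l + 3)*(l + 4)*(l + 2)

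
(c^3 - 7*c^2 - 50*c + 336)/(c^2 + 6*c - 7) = (c^2 - 14*c + 48)/(c - 1)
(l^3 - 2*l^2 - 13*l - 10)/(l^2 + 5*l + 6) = (l^2 - 4*l - 5)/(l + 3)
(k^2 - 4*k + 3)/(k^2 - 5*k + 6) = (k - 1)/(k - 2)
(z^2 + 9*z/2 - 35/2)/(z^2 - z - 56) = (z - 5/2)/(z - 8)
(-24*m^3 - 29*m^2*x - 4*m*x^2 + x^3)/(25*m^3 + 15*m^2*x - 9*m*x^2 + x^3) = (-24*m^2 - 5*m*x + x^2)/(25*m^2 - 10*m*x + x^2)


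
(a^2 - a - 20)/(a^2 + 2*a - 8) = (a - 5)/(a - 2)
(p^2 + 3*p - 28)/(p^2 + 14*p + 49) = (p - 4)/(p + 7)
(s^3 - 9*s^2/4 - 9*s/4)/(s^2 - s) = (4*s^2 - 9*s - 9)/(4*(s - 1))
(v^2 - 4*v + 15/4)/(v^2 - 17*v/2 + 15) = (v - 3/2)/(v - 6)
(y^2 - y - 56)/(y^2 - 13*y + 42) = (y^2 - y - 56)/(y^2 - 13*y + 42)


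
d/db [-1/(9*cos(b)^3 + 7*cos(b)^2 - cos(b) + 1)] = (-27*cos(b)^2 - 14*cos(b) + 1)*sin(b)/(9*cos(b)^3 + 7*cos(b)^2 - cos(b) + 1)^2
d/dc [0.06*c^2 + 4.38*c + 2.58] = 0.12*c + 4.38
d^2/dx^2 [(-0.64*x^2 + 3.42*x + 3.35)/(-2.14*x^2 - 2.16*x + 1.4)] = (-37.241136*x^3 - 80.54532*x^2 - 154.38816*x - 69.50808)/(9.800344*x^6 + 29.675808*x^5 + 10.718832*x^4 - 28.750464*x^3 - 7.01232*x^2 + 12.7008*x - 2.744)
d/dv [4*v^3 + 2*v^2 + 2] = 4*v*(3*v + 1)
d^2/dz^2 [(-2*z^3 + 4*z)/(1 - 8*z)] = 4*(64*z^3 - 24*z^2 + 3*z - 16)/(512*z^3 - 192*z^2 + 24*z - 1)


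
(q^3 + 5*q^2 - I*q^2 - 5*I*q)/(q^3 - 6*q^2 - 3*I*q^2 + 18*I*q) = (q^2 + q*(5 - I) - 5*I)/(q^2 - 3*q*(2 + I) + 18*I)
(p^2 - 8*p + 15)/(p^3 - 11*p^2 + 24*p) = (p - 5)/(p*(p - 8))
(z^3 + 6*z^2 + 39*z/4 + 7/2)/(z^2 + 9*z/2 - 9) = (4*z^3 + 24*z^2 + 39*z + 14)/(2*(2*z^2 + 9*z - 18))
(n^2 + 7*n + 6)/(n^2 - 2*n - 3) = (n + 6)/(n - 3)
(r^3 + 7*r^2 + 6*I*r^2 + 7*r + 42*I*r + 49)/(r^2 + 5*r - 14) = (r^2 + 6*I*r + 7)/(r - 2)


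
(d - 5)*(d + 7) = d^2 + 2*d - 35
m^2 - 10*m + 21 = (m - 7)*(m - 3)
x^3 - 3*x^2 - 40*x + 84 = (x - 7)*(x - 2)*(x + 6)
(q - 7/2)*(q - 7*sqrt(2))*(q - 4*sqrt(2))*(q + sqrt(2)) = q^4 - 10*sqrt(2)*q^3 - 7*q^3/2 + 34*q^2 + 35*sqrt(2)*q^2 - 119*q + 56*sqrt(2)*q - 196*sqrt(2)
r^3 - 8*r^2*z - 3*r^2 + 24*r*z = r*(r - 3)*(r - 8*z)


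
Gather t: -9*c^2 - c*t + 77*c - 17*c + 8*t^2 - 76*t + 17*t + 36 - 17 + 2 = -9*c^2 + 60*c + 8*t^2 + t*(-c - 59) + 21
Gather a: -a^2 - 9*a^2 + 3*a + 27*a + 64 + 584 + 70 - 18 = -10*a^2 + 30*a + 700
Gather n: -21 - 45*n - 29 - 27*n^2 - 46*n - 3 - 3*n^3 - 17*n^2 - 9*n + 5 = -3*n^3 - 44*n^2 - 100*n - 48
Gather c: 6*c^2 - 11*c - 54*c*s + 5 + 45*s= 6*c^2 + c*(-54*s - 11) + 45*s + 5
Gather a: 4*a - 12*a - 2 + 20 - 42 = -8*a - 24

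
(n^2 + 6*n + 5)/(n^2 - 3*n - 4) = (n + 5)/(n - 4)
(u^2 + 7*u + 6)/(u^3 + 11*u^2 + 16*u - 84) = (u + 1)/(u^2 + 5*u - 14)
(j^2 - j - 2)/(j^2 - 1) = (j - 2)/(j - 1)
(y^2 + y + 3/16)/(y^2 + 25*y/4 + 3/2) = (y + 3/4)/(y + 6)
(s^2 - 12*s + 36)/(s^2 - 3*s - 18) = (s - 6)/(s + 3)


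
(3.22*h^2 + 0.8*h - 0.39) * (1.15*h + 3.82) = 3.703*h^3 + 13.2204*h^2 + 2.6075*h - 1.4898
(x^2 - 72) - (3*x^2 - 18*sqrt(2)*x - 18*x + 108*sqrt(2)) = -2*x^2 + 18*x + 18*sqrt(2)*x - 108*sqrt(2) - 72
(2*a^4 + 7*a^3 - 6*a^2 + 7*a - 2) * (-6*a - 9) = -12*a^5 - 60*a^4 - 27*a^3 + 12*a^2 - 51*a + 18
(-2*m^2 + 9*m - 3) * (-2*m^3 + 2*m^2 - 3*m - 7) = 4*m^5 - 22*m^4 + 30*m^3 - 19*m^2 - 54*m + 21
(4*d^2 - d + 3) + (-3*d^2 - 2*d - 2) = d^2 - 3*d + 1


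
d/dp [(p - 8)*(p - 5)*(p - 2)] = 3*p^2 - 30*p + 66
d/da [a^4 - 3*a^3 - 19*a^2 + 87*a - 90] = 4*a^3 - 9*a^2 - 38*a + 87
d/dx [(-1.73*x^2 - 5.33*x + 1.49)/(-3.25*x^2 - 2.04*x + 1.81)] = (-13.7933*x^2 + 3.4224*x - 6.6077)/(10.5625*x^4 + 13.26*x^3 - 7.6034*x^2 - 7.3848*x + 3.2761)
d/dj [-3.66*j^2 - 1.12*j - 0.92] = -7.32*j - 1.12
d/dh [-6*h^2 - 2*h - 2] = -12*h - 2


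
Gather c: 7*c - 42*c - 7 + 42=35 - 35*c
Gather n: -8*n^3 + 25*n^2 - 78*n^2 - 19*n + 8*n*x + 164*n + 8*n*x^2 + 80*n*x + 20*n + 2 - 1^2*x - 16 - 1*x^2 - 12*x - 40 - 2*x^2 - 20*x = -8*n^3 - 53*n^2 + n*(8*x^2 + 88*x + 165) - 3*x^2 - 33*x - 54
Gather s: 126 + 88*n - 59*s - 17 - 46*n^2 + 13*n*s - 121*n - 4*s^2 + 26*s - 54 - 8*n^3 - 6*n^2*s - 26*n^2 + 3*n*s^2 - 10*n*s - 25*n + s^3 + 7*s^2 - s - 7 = -8*n^3 - 72*n^2 - 58*n + s^3 + s^2*(3*n + 3) + s*(-6*n^2 + 3*n - 34) + 48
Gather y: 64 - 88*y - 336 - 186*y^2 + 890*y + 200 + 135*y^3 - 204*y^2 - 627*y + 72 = 135*y^3 - 390*y^2 + 175*y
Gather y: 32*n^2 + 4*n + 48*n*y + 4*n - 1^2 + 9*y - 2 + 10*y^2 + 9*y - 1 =32*n^2 + 8*n + 10*y^2 + y*(48*n + 18) - 4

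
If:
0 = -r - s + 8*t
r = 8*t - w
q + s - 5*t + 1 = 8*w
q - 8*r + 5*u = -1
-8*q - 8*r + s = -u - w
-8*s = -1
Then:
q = -43/1844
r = 139/3688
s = 1/8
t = 75/3688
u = -249/1844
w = 1/8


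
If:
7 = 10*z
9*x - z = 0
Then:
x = 7/90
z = 7/10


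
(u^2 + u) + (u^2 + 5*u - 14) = 2*u^2 + 6*u - 14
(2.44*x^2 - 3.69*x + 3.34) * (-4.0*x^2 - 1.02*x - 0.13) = -9.76*x^4 + 12.2712*x^3 - 9.9134*x^2 - 2.9271*x - 0.4342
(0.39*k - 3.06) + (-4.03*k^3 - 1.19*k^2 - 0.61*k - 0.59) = -4.03*k^3 - 1.19*k^2 - 0.22*k - 3.65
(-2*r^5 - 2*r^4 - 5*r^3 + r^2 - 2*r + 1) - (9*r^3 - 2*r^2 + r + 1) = -2*r^5 - 2*r^4 - 14*r^3 + 3*r^2 - 3*r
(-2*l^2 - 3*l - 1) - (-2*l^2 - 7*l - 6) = 4*l + 5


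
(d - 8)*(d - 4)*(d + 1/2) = d^3 - 23*d^2/2 + 26*d + 16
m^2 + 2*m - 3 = (m - 1)*(m + 3)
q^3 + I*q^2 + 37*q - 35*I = (q - 5*I)*(q - I)*(q + 7*I)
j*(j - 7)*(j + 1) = j^3 - 6*j^2 - 7*j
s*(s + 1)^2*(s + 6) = s^4 + 8*s^3 + 13*s^2 + 6*s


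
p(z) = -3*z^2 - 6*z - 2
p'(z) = -6*z - 6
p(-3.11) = -12.36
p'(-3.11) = 12.66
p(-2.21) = -3.39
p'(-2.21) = 7.26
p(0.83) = -9.05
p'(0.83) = -10.98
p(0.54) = -6.11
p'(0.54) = -9.24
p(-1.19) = 0.89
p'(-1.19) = 1.14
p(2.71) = -40.29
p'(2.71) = -22.26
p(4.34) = -84.55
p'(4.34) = -32.04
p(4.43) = -87.45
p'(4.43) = -32.58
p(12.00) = -506.00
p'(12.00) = -78.00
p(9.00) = -299.00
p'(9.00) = -60.00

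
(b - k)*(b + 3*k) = b^2 + 2*b*k - 3*k^2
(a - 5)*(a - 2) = a^2 - 7*a + 10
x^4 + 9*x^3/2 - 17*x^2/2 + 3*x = x*(x - 1)*(x - 1/2)*(x + 6)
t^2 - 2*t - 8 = (t - 4)*(t + 2)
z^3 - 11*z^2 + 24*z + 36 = (z - 6)^2*(z + 1)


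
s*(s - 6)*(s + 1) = s^3 - 5*s^2 - 6*s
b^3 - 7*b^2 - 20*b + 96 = (b - 8)*(b - 3)*(b + 4)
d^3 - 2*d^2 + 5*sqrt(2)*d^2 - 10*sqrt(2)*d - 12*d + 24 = (d - 2)*(d - sqrt(2))*(d + 6*sqrt(2))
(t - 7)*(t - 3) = t^2 - 10*t + 21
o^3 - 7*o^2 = o^2*(o - 7)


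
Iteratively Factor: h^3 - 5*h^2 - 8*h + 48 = (h - 4)*(h^2 - h - 12) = (h - 4)*(h + 3)*(h - 4)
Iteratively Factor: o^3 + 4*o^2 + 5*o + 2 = (o + 2)*(o^2 + 2*o + 1) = (o + 1)*(o + 2)*(o + 1)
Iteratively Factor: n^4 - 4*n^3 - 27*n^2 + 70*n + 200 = (n + 2)*(n^3 - 6*n^2 - 15*n + 100) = (n - 5)*(n + 2)*(n^2 - n - 20) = (n - 5)^2*(n + 2)*(n + 4)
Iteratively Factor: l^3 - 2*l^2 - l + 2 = (l - 1)*(l^2 - l - 2) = (l - 1)*(l + 1)*(l - 2)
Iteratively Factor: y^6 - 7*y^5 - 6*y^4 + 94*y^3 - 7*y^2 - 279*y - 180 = (y + 1)*(y^5 - 8*y^4 + 2*y^3 + 92*y^2 - 99*y - 180) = (y + 1)^2*(y^4 - 9*y^3 + 11*y^2 + 81*y - 180) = (y - 4)*(y + 1)^2*(y^3 - 5*y^2 - 9*y + 45) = (y - 5)*(y - 4)*(y + 1)^2*(y^2 - 9) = (y - 5)*(y - 4)*(y - 3)*(y + 1)^2*(y + 3)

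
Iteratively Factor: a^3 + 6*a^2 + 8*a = (a + 4)*(a^2 + 2*a) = a*(a + 4)*(a + 2)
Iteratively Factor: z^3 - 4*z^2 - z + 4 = (z + 1)*(z^2 - 5*z + 4) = (z - 4)*(z + 1)*(z - 1)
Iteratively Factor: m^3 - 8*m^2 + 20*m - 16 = (m - 4)*(m^2 - 4*m + 4) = (m - 4)*(m - 2)*(m - 2)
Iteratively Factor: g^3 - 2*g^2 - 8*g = (g + 2)*(g^2 - 4*g) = (g - 4)*(g + 2)*(g)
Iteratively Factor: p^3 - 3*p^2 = (p)*(p^2 - 3*p) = p^2*(p - 3)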